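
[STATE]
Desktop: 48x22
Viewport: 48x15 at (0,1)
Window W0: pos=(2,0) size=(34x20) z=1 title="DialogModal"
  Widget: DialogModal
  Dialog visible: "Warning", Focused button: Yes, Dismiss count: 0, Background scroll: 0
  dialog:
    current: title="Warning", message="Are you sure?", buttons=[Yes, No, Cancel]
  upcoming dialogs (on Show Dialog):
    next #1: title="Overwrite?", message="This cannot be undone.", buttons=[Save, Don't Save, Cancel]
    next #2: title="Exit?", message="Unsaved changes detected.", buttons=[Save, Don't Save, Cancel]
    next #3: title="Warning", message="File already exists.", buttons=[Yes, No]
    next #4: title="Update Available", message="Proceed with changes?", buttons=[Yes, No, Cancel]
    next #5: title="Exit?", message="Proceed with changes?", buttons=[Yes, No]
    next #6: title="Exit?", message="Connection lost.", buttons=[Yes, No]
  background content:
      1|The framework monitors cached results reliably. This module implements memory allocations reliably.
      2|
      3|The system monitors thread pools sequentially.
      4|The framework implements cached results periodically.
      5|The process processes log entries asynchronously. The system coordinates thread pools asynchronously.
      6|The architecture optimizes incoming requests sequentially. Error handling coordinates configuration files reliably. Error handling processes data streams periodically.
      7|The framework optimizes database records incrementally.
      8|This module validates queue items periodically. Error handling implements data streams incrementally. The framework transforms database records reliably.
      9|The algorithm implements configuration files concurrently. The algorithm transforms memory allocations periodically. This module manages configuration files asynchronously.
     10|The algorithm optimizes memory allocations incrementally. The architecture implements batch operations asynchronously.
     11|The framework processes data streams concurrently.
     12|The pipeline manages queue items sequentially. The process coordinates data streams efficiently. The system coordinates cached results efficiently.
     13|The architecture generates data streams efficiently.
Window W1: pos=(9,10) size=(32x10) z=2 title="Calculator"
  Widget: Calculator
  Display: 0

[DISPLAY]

  ┃ DialogModal                    ┃            
  ┠────────────────────────────────┨            
  ┃The framework monitors cached re┃            
  ┃                                ┃            
  ┃The system monitors thread pools┃            
  ┃The framework implements cached ┃            
  ┃The process processes log entrie┃            
  ┃The ┌─────────────────────┐incom┃            
  ┃The │       Warning       │abase┃            
  ┃This│ ┏━━━━━━━━━━━━━━━━━━━━━━━━━━━━━━┓       
  ┃The │ ┃ Calculator                   ┃       
  ┃The └─┠──────────────────────────────┨       
  ┃The fr┃                             0┃       
  ┃The pi┃┌───┬───┬───┬───┐             ┃       
  ┃The ar┃│ 7 │ 8 │ 9 │ ÷ │             ┃       


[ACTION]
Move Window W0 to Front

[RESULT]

  ┃ DialogModal                    ┃            
  ┠────────────────────────────────┨            
  ┃The framework monitors cached re┃            
  ┃                                ┃            
  ┃The system monitors thread pools┃            
  ┃The framework implements cached ┃            
  ┃The process processes log entrie┃            
  ┃The ┌─────────────────────┐incom┃            
  ┃The │       Warning       │abase┃            
  ┃This│    Are you sure?    │ item┃━━━━┓       
  ┃The │ [Yes]  No   Cancel  │nfigu┃    ┃       
  ┃The └─────────────────────┘ory a┃────┨       
  ┃The framework processes data str┃   0┃       
  ┃The pipeline manages queue items┃    ┃       
  ┃The architecture generates data ┃    ┃       


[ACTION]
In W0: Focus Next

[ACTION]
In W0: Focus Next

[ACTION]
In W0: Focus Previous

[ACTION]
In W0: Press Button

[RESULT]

  ┃ DialogModal                    ┃            
  ┠────────────────────────────────┨            
  ┃The framework monitors cached re┃            
  ┃                                ┃            
  ┃The system monitors thread pools┃            
  ┃The framework implements cached ┃            
  ┃The process processes log entrie┃            
  ┃The architecture optimizes incom┃            
  ┃The framework optimizes database┃            
  ┃This module validates queue item┃━━━━┓       
  ┃The algorithm implements configu┃    ┃       
  ┃The algorithm optimizes memory a┃────┨       
  ┃The framework processes data str┃   0┃       
  ┃The pipeline manages queue items┃    ┃       
  ┃The architecture generates data ┃    ┃       


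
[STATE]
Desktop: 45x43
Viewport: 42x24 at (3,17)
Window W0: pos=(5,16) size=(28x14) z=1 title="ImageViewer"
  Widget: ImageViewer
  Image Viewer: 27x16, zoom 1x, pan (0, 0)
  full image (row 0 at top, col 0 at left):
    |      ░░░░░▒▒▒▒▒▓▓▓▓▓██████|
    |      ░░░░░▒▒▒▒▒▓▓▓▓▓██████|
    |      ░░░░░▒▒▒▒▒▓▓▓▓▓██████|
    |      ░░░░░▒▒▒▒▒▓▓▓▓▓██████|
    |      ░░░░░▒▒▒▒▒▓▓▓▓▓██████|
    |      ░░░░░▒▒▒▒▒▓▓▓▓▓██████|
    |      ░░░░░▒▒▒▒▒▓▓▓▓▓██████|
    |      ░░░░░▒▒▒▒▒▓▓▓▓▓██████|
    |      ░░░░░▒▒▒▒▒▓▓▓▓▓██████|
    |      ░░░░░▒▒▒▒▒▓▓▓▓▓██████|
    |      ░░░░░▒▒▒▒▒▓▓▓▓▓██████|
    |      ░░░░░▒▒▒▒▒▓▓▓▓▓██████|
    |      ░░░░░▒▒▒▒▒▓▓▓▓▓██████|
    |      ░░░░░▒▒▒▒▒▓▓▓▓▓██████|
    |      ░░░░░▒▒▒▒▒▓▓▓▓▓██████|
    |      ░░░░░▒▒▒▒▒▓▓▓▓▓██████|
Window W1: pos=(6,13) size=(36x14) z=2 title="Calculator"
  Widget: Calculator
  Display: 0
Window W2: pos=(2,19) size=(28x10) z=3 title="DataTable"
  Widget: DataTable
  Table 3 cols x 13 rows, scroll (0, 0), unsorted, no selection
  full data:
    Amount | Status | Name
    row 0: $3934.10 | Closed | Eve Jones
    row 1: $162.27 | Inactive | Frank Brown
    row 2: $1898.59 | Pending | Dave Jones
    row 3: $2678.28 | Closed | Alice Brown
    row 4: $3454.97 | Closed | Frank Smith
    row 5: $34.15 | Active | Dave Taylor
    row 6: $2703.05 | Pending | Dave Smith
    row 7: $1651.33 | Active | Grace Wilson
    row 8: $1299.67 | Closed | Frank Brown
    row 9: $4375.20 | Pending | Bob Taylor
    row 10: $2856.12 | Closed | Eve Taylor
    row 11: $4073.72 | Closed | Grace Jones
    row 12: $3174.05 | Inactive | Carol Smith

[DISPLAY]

  ┃┃┌───┬───┬───┬───┐                 ┃   
  ┠┃│ 7 │ 8 │ 9 │ ÷ │                 ┃   
━━━━━━━━━━━━━━━━━━━━━━━━━━┓           ┃   
 DataTable                ┃           ┃   
──────────────────────────┨           ┃   
Amount  │Status  │Name    ┃           ┃   
────────┼────────┼────────┃           ┃   
$3934.10│Closed  │Eve Jone┃           ┃   
$162.27 │Inactive│Frank Br┃           ┃   
$1898.59│Pending │Dave Jon┃━━━━━━━━━━━┛   
$2678.28│Closed  │Alice Br┃██┃            
━━━━━━━━━━━━━━━━━━━━━━━━━━┛██┃            
  ┗━━━━━━━━━━━━━━━━━━━━━━━━━━┛            
                                          
                                          
                                          
                                          
                                          
                                          
                                          
                                          
                                          
                                          
                                          


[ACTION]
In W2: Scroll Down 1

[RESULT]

  ┃┃┌───┬───┬───┬───┐                 ┃   
  ┠┃│ 7 │ 8 │ 9 │ ÷ │                 ┃   
━━━━━━━━━━━━━━━━━━━━━━━━━━┓           ┃   
 DataTable                ┃           ┃   
──────────────────────────┨           ┃   
Amount  │Status  │Name    ┃           ┃   
────────┼────────┼────────┃           ┃   
$162.27 │Inactive│Frank Br┃           ┃   
$1898.59│Pending │Dave Jon┃           ┃   
$2678.28│Closed  │Alice Br┃━━━━━━━━━━━┛   
$3454.97│Closed  │Frank Sm┃██┃            
━━━━━━━━━━━━━━━━━━━━━━━━━━┛██┃            
  ┗━━━━━━━━━━━━━━━━━━━━━━━━━━┛            
                                          
                                          
                                          
                                          
                                          
                                          
                                          
                                          
                                          
                                          
                                          


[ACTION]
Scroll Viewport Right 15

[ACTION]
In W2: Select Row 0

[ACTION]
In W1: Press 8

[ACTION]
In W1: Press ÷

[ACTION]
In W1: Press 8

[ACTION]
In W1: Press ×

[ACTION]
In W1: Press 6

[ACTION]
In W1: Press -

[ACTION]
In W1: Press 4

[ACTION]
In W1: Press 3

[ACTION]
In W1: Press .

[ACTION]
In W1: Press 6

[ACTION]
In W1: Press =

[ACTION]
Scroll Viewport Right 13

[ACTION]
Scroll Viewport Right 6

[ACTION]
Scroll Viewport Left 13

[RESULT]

     ┃┃┌───┬───┬───┬───┐                 ┃
     ┠┃│ 7 │ 8 │ 9 │ ÷ │                 ┃
  ┏━━━━━━━━━━━━━━━━━━━━━━━━━━┓           ┃
  ┃ DataTable                ┃           ┃
  ┠──────────────────────────┨           ┃
  ┃Amount  │Status  │Name    ┃           ┃
  ┃────────┼────────┼────────┃           ┃
  ┃$162.27 │Inactive│Frank Br┃           ┃
  ┃$1898.59│Pending │Dave Jon┃           ┃
  ┃$2678.28│Closed  │Alice Br┃━━━━━━━━━━━┛
  ┃$3454.97│Closed  │Frank Sm┃██┃         
  ┗━━━━━━━━━━━━━━━━━━━━━━━━━━┛██┃         
     ┗━━━━━━━━━━━━━━━━━━━━━━━━━━┛         
                                          
                                          
                                          
                                          
                                          
                                          
                                          
                                          
                                          
                                          
                                          


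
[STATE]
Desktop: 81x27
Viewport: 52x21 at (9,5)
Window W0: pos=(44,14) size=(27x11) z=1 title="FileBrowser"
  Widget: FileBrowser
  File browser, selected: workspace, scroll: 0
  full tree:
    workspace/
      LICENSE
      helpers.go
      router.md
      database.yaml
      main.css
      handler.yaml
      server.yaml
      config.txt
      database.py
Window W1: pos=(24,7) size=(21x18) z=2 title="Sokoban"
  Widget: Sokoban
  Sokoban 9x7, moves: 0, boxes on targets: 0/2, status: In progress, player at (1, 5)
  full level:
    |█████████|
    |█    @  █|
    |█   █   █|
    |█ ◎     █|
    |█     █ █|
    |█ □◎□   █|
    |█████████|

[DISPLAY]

                                                    
                                                    
               ┏━━━━━━━━━━━━━━━━━━━┓                
               ┃ Sokoban           ┃                
               ┠───────────────────┨                
               ┃█████████          ┃                
               ┃█    @  █          ┃                
               ┃█   █   █          ┃                
               ┃█ ◎     █          ┃                
               ┃█     █ █          ┃━━━━━━━━━━━━━━━━
               ┃█ □◎□   █          ┃ FileBrowser    
               ┃█████████          ┃────────────────
               ┃Moves: 0  0/2      ┃> [-] workspace/
               ┃                   ┃    LICENSE     
               ┃                   ┃    helpers.go  
               ┃                   ┃    router.md   
               ┃                   ┃    database.yam
               ┃                   ┃    main.css    
               ┃                   ┃    handler.yaml
               ┗━━━━━━━━━━━━━━━━━━━┛━━━━━━━━━━━━━━━━
                                                    


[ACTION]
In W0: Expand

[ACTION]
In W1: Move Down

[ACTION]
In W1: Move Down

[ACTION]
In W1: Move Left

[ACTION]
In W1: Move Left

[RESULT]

                                                    
                                                    
               ┏━━━━━━━━━━━━━━━━━━━┓                
               ┃ Sokoban           ┃                
               ┠───────────────────┨                
               ┃█████████          ┃                
               ┃█       █          ┃                
               ┃█   █   █          ┃                
               ┃█ ◎@    █          ┃                
               ┃█     █ █          ┃━━━━━━━━━━━━━━━━
               ┃█ □◎□   █          ┃ FileBrowser    
               ┃█████████          ┃────────────────
               ┃Moves: 4  0/2      ┃> [-] workspace/
               ┃                   ┃    LICENSE     
               ┃                   ┃    helpers.go  
               ┃                   ┃    router.md   
               ┃                   ┃    database.yam
               ┃                   ┃    main.css    
               ┃                   ┃    handler.yaml
               ┗━━━━━━━━━━━━━━━━━━━┛━━━━━━━━━━━━━━━━
                                                    


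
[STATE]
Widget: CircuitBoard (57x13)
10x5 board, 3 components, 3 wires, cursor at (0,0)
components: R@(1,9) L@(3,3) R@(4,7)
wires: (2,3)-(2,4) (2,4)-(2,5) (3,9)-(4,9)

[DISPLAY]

   0 1 2 3 4 5 6 7 8 9                                   
0  [.]                                                   
                                                         
1                                       R                
                                                         
2               · ─ · ─ ·                                
                                                         
3               L                       ·                
                                        │                
4                               R       ·                
Cursor: (0,0)                                            
                                                         
                                                         


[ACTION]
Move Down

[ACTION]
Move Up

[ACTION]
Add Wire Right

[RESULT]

   0 1 2 3 4 5 6 7 8 9                                   
0  [.]─ ·                                                
                                                         
1                                       R                
                                                         
2               · ─ · ─ ·                                
                                                         
3               L                       ·                
                                        │                
4                               R       ·                
Cursor: (0,0)                                            
                                                         
                                                         


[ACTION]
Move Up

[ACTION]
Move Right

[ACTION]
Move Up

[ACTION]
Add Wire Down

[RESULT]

   0 1 2 3 4 5 6 7 8 9                                   
0   · ─[.]                                               
        │                                                
1       ·                               R                
                                                         
2               · ─ · ─ ·                                
                                                         
3               L                       ·                
                                        │                
4                               R       ·                
Cursor: (0,1)                                            
                                                         
                                                         


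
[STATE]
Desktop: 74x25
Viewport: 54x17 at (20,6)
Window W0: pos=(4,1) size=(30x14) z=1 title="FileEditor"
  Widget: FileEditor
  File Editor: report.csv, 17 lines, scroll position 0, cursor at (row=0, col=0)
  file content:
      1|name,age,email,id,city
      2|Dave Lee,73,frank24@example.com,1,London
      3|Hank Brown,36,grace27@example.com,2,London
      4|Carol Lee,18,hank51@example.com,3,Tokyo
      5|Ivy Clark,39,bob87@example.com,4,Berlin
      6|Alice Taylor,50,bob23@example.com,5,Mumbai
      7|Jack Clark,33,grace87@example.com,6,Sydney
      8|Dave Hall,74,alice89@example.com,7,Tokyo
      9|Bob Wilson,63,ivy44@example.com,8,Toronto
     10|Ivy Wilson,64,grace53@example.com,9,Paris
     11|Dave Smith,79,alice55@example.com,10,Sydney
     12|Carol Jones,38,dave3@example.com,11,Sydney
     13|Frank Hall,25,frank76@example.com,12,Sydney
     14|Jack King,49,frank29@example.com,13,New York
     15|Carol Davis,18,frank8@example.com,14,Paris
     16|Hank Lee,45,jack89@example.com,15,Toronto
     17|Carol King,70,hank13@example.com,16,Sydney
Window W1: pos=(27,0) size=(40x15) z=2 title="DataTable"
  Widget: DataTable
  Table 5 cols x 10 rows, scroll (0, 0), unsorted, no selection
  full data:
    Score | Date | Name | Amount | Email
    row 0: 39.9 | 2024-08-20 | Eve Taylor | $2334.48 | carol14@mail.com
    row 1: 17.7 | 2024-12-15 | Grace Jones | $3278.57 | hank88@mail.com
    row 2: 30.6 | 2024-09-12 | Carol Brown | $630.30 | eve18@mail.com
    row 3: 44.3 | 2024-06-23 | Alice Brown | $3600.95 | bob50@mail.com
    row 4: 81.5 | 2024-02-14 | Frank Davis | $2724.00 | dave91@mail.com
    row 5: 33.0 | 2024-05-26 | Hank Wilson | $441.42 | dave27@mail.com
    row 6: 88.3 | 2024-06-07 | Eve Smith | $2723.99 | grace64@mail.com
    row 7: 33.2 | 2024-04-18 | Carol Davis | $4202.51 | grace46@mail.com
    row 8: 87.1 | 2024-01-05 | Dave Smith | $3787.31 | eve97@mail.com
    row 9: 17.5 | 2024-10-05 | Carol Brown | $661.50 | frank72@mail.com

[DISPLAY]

race27@┃17.7 │2024-12-15│Grace Jones│$3278.57│┃       
nk51@ex┃30.6 │2024-09-12│Carol Brown│$630.30 │┃       
b87@exa┃44.3 │2024-06-23│Alice Brown│$3600.95│┃       
,bob23@┃81.5 │2024-02-14│Frank Davis│$2724.00│┃       
race87@┃33.0 │2024-05-26│Hank Wilson│$441.42 │┃       
ice89@e┃88.3 │2024-06-07│Eve Smith  │$2723.99│┃       
vy44@ex┃33.2 │2024-04-18│Carol Davis│$4202.51│┃       
race53@┃87.1 │2024-01-05│Dave Smith │$3787.31│┃       
━━━━━━━┗━━━━━━━━━━━━━━━━━━━━━━━━━━━━━━━━━━━━━━┛       
                                                      
                                                      
                                                      
                                                      
                                                      
                                                      
                                                      
                                                      


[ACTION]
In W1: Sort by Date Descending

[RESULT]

race27@┃17.5 │2024-10-05│Carol Brown│$661.50 │┃       
nk51@ex┃30.6 │2024-09-12│Carol Brown│$630.30 │┃       
b87@exa┃39.9 │2024-08-20│Eve Taylor │$2334.48│┃       
,bob23@┃44.3 │2024-06-23│Alice Brown│$3600.95│┃       
race87@┃88.3 │2024-06-07│Eve Smith  │$2723.99│┃       
ice89@e┃33.0 │2024-05-26│Hank Wilson│$441.42 │┃       
vy44@ex┃33.2 │2024-04-18│Carol Davis│$4202.51│┃       
race53@┃81.5 │2024-02-14│Frank Davis│$2724.00│┃       
━━━━━━━┗━━━━━━━━━━━━━━━━━━━━━━━━━━━━━━━━━━━━━━┛       
                                                      
                                                      
                                                      
                                                      
                                                      
                                                      
                                                      
                                                      


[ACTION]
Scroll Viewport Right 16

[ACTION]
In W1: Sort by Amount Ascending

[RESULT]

race27@┃30.6 │2024-09-12│Carol Brown│$630.30 │┃       
nk51@ex┃17.5 │2024-10-05│Carol Brown│$661.50 │┃       
b87@exa┃39.9 │2024-08-20│Eve Taylor │$2334.48│┃       
,bob23@┃88.3 │2024-06-07│Eve Smith  │$2723.99│┃       
race87@┃81.5 │2024-02-14│Frank Davis│$2724.00│┃       
ice89@e┃17.7 │2024-12-15│Grace Jones│$3278.57│┃       
vy44@ex┃44.3 │2024-06-23│Alice Brown│$3600.95│┃       
race53@┃87.1 │2024-01-05│Dave Smith │$3787.31│┃       
━━━━━━━┗━━━━━━━━━━━━━━━━━━━━━━━━━━━━━━━━━━━━━━┛       
                                                      
                                                      
                                                      
                                                      
                                                      
                                                      
                                                      
                                                      


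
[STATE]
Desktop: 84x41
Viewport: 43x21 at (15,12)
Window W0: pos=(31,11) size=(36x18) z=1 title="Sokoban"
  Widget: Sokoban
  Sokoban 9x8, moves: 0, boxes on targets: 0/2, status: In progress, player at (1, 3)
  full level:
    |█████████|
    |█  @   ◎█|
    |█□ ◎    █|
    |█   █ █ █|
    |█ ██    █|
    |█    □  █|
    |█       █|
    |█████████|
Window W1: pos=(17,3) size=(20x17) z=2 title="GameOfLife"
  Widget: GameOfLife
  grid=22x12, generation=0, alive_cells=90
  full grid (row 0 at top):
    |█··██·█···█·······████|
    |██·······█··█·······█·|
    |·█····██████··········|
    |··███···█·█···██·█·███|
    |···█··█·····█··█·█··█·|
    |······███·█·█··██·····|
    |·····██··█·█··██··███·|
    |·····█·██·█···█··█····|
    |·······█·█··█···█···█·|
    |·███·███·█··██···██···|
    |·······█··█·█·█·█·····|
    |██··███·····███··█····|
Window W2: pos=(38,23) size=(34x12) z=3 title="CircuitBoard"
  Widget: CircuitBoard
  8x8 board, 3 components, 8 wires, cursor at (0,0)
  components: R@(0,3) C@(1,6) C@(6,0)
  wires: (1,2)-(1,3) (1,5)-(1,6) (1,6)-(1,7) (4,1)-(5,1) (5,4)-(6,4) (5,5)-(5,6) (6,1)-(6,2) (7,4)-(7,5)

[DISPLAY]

  ┃····███·█·█··██···┃ban                  
  ┃···██··█·█··██··██┃─────────────────────
  ┃···█·██·█···█··█··┃████                 
  ┃·····█·█··█···█···┃  ◎█                 
  ┃██·███·█··██···██·┃   █                 
  ┃·····█··█·█·█·█···┃ █ █                 
  ┃··███·····███··█··┃   █                 
  ┗━━━━━━━━━━━━━━━━━━┛□  █                 
                ┃█       █                 
                ┃█████████                 
                ┃Moves: 0  0/2             
                ┃      ┏━━━━━━━━━━━━━━━━━━━
                ┃      ┃ CircuitBoard      
                ┃      ┠───────────────────
                ┃      ┃   0 1 2 3 4 5 6 7 
                ┃      ┃0  [.]          R  
                ┗━━━━━━┃                   
                       ┃1           · ─ ·  
                       ┃                   
                       ┃2                  
                       ┃                   


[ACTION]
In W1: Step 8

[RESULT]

  ┃··███·······██····┃ban                  
  ┃···██·····█·█·····┃─────────────────────
  ┃···███·██···█····█┃████                 
  ┃·····█·█████······┃  ◎█                 
  ┃········█·█·····██┃   █                 
  ┃··················┃ █ █                 
  ┃··················┃   █                 
  ┗━━━━━━━━━━━━━━━━━━┛□  █                 
                ┃█       █                 
                ┃█████████                 
                ┃Moves: 0  0/2             
                ┃      ┏━━━━━━━━━━━━━━━━━━━
                ┃      ┃ CircuitBoard      
                ┃      ┠───────────────────
                ┃      ┃   0 1 2 3 4 5 6 7 
                ┃      ┃0  [.]          R  
                ┗━━━━━━┃                   
                       ┃1           · ─ ·  
                       ┃                   
                       ┃2                  
                       ┃                   


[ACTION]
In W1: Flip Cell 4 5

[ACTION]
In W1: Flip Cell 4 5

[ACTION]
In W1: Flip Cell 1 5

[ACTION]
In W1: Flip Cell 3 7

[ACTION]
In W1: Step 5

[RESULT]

  ┃···········██··█··┃ban                  
  ┃···██·████····█···┃─────────────────────
  ┃··············█··█┃████                 
  ┃····█····█···████·┃  ◎█                 
  ┃·····████·██···██·┃   █                 
  ┃················██┃ █ █                 
  ┃··················┃   █                 
  ┗━━━━━━━━━━━━━━━━━━┛□  █                 
                ┃█       █                 
                ┃█████████                 
                ┃Moves: 0  0/2             
                ┃      ┏━━━━━━━━━━━━━━━━━━━
                ┃      ┃ CircuitBoard      
                ┃      ┠───────────────────
                ┃      ┃   0 1 2 3 4 5 6 7 
                ┃      ┃0  [.]          R  
                ┗━━━━━━┃                   
                       ┃1           · ─ ·  
                       ┃                   
                       ┃2                  
                       ┃                   


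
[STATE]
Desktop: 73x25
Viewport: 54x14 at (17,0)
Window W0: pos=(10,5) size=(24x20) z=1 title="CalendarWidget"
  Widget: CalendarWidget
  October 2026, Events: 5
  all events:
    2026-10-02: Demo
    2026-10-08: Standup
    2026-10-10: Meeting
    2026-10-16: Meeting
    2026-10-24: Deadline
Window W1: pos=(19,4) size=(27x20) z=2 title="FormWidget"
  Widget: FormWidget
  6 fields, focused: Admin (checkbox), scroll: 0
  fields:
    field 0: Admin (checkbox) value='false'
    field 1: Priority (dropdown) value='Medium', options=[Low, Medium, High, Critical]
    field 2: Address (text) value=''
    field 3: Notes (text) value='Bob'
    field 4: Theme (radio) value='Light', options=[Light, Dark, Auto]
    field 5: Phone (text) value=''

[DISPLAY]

                                                      
                                                      
                                                      
                                                      
  ┏━━━━━━━━━━━━━━━━━━━━━━━━━┓                         
━━┃ FormWidget              ┃                         
da┠─────────────────────────┨                         
──┃> Admin:      [ ]        ┃                         
ct┃  Priority:   [Medium  ▼]┃                         
We┃  Address:    [         ]┃                         
  ┃  Notes:      [Bob      ]┃                         
 7┃  Theme:      (●) Light  ┃                         
14┃  Phone:      [         ]┃                         
21┃                         ┃                         


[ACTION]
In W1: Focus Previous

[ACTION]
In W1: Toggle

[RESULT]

                                                      
                                                      
                                                      
                                                      
  ┏━━━━━━━━━━━━━━━━━━━━━━━━━┓                         
━━┃ FormWidget              ┃                         
da┠─────────────────────────┨                         
──┃  Admin:      [ ]        ┃                         
ct┃  Priority:   [Medium  ▼]┃                         
We┃  Address:    [         ]┃                         
  ┃  Notes:      [Bob      ]┃                         
 7┃  Theme:      (●) Light  ┃                         
14┃> Phone:      [         ]┃                         
21┃                         ┃                         


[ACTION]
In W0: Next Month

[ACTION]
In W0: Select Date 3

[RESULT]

                                                      
                                                      
                                                      
                                                      
  ┏━━━━━━━━━━━━━━━━━━━━━━━━━┓                         
━━┃ FormWidget              ┃                         
da┠─────────────────────────┨                         
──┃  Admin:      [ ]        ┃                         
ve┃  Priority:   [Medium  ▼]┃                         
We┃  Address:    [         ]┃                         
  ┃  Notes:      [Bob      ]┃                         
] ┃  Theme:      (●) Light  ┃                         
11┃> Phone:      [         ]┃                         
18┃                         ┃                         


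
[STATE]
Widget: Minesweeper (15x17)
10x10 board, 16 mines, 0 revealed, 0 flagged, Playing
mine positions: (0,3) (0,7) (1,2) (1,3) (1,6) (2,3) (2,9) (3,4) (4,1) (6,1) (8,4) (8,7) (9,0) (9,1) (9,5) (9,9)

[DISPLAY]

■■■■■■■■■■     
■■■■■■■■■■     
■■■■■■■■■■     
■■■■■■■■■■     
■■■■■■■■■■     
■■■■■■■■■■     
■■■■■■■■■■     
■■■■■■■■■■     
■■■■■■■■■■     
■■■■■■■■■■     
               
               
               
               
               
               
               


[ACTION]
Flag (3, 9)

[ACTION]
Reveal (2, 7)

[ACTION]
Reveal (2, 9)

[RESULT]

■■■✹■■■✹■■     
■■✹✹■■✹■■■     
■■■✹■■■1■✹     
■■■■✹■■■■⚑     
■✹■■■■■■■■     
■■■■■■■■■■     
■✹■■■■■■■■     
■■■■■■■■■■     
■■■■✹■■✹■■     
✹✹■■■✹■■■✹     
               
               
               
               
               
               
               


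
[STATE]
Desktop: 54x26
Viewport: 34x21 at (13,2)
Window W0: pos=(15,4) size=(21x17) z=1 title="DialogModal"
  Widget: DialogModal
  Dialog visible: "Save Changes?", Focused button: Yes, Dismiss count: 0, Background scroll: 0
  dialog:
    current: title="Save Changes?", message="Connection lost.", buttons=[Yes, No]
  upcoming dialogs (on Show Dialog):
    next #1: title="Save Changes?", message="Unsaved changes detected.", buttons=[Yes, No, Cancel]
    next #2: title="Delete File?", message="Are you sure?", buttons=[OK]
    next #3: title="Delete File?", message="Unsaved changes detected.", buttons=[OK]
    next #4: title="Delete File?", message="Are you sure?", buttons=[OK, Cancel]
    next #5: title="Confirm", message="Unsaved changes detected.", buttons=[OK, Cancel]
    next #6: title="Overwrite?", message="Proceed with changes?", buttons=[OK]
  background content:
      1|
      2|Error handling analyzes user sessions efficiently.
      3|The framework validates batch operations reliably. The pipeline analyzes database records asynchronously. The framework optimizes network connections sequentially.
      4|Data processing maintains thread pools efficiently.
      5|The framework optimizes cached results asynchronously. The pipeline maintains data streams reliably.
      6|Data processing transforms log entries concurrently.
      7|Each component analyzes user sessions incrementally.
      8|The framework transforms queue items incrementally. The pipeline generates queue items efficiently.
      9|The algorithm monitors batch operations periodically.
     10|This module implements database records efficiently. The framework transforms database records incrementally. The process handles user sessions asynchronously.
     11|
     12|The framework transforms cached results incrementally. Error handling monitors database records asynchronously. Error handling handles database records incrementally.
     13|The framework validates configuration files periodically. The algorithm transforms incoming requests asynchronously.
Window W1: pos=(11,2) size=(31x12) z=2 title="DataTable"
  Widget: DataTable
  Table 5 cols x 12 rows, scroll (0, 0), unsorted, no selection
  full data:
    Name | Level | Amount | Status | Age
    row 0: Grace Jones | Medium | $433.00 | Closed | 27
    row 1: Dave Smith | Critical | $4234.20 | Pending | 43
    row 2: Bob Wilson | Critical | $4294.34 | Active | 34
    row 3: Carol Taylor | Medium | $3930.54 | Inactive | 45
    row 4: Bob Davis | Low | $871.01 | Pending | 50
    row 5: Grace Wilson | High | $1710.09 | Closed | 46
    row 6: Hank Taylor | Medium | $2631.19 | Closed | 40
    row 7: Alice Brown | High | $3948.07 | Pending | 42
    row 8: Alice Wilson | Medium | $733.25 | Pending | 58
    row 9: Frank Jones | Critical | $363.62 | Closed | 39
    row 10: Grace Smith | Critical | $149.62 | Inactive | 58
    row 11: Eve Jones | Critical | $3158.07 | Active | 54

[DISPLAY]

━━━━━━━━━━━━━━━━━━━━━━━━━━━━┓     
DataTable                   ┃     
────────────────────────────┨     
ame        │Level   │Amount ┃     
───────────┼────────┼───────┃     
race Jones │Medium  │$433.00┃     
ave Smith  │Critical│$4234.2┃     
ob Wilson  │Critical│$4294.3┃     
arol Taylor│Medium  │$3930.5┃     
ob Davis   │Low     │$871.01┃     
race Wilson│High    │$1710.0┃     
━━━━━━━━━━━━━━━━━━━━━━━━━━━━┛     
  ┃Th│  [Yes]  No  │ns┃           
  ┃Th└─────────────┘it┃           
  ┃This module impleme┃           
  ┃                   ┃           
  ┃The framework trans┃           
  ┃The framework valid┃           
  ┗━━━━━━━━━━━━━━━━━━━┛           
                                  
                                  


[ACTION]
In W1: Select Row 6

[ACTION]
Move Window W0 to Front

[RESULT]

━━━━━━━━━━━━━━━━━━━━━━━━━━━━┓     
DataTable                   ┃     
──┏━━━━━━━━━━━━━━━━━━━┓─────┨     
am┃ DialogModal       ┃ount ┃     
──┠───────────────────┨─────┃     
ra┃                   ┃33.00┃     
av┃Error handling anal┃234.2┃     
ob┃The framework valid┃294.3┃     
ar┃Data processing mai┃930.5┃     
ob┃Th┌─────────────┐im┃71.01┃     
ra┃Da│Save Changes?│ra┃710.0┃     
━━┃Ea│Connection lo│al┃━━━━━┛     
  ┃Th│  [Yes]  No  │ns┃           
  ┃Th└─────────────┘it┃           
  ┃This module impleme┃           
  ┃                   ┃           
  ┃The framework trans┃           
  ┃The framework valid┃           
  ┗━━━━━━━━━━━━━━━━━━━┛           
                                  
                                  


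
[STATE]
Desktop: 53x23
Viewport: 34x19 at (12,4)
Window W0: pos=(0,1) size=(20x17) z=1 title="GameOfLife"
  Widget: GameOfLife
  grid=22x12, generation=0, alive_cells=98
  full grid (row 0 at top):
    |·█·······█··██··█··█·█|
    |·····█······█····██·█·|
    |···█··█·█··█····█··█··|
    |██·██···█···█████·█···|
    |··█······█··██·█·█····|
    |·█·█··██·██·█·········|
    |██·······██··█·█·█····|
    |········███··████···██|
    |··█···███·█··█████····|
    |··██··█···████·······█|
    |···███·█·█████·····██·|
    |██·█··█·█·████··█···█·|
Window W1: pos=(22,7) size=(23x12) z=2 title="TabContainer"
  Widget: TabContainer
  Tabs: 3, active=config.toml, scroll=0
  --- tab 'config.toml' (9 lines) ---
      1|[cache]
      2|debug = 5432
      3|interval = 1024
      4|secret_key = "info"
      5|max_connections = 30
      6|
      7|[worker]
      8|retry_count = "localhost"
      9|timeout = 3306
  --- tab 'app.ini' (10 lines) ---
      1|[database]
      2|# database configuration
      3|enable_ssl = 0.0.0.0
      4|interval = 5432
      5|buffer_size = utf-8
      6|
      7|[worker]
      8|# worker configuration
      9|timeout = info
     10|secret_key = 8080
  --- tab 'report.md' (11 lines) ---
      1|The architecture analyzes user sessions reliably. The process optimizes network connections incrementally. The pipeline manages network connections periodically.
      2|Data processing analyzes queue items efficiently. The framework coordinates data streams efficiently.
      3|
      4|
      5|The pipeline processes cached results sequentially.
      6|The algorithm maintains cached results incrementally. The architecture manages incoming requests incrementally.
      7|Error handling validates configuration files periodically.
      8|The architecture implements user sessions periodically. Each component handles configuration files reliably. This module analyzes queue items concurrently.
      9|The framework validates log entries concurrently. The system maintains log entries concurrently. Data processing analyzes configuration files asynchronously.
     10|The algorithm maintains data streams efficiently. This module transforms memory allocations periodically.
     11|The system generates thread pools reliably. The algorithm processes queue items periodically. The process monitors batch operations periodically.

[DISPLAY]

       ┃                          
█··█··█┃                          
····██·┃                          
···█··█┃  ┏━━━━━━━━━━━━━━━━━━━━━┓ 
████·█·┃  ┃ TabContainer        ┃ 
█·█·█··┃  ┠─────────────────────┨ 
·······┃  ┃[config.toml]│ app.in┃ 
█·█·█··┃  ┃─────────────────────┃ 
████···┃  ┃[cache]              ┃ 
█████··┃  ┃debug = 5432         ┃ 
█······┃  ┃interval = 1024      ┃ 
█·····█┃  ┃secret_key = "info"  ┃ 
█··█···┃  ┃max_connections = 30 ┃ 
━━━━━━━┛  ┃                     ┃ 
          ┗━━━━━━━━━━━━━━━━━━━━━┛ 
                                  
                                  
                                  
                                  


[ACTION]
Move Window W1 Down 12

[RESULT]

       ┃                          
█··█··█┃                          
····██·┃                          
···█··█┃                          
████·█·┃                          
█·█·█··┃                          
·······┃                          
█·█·█··┃  ┏━━━━━━━━━━━━━━━━━━━━━┓ 
████···┃  ┃ TabContainer        ┃ 
█████··┃  ┠─────────────────────┨ 
█······┃  ┃[config.toml]│ app.in┃ 
█·····█┃  ┃─────────────────────┃ 
█··█···┃  ┃[cache]              ┃ 
━━━━━━━┛  ┃debug = 5432         ┃ 
          ┃interval = 1024      ┃ 
          ┃secret_key = "info"  ┃ 
          ┃max_connections = 30 ┃ 
          ┃                     ┃ 
          ┗━━━━━━━━━━━━━━━━━━━━━┛ 


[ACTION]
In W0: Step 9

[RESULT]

       ┃                          
··█····┃                          
····███┃                          
·····█·┃                          
·······┃                          
·····██┃                          
··█·██·┃                          
█··█·█·┃  ┏━━━━━━━━━━━━━━━━━━━━━┓ 
███····┃  ┃ TabContainer        ┃ 
██·█···┃  ┠─────────────────────┨ 
·██····┃  ┃[config.toml]│ app.in┃ 
███···█┃  ┃─────────────────────┃ 
·█·····┃  ┃[cache]              ┃ 
━━━━━━━┛  ┃debug = 5432         ┃ 
          ┃interval = 1024      ┃ 
          ┃secret_key = "info"  ┃ 
          ┃max_connections = 30 ┃ 
          ┃                     ┃ 
          ┗━━━━━━━━━━━━━━━━━━━━━┛ 


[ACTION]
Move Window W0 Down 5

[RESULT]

                                  
                                  
━━━━━━━┓                          
       ┃                          
───────┨                          
       ┃                          
··█····┃                          
····███┃  ┏━━━━━━━━━━━━━━━━━━━━━┓ 
·····█·┃  ┃ TabContainer        ┃ 
·······┃  ┠─────────────────────┨ 
·····██┃  ┃[config.toml]│ app.in┃ 
··█·██·┃  ┃─────────────────────┃ 
█··█·█·┃  ┃[cache]              ┃ 
███····┃  ┃debug = 5432         ┃ 
██·█···┃  ┃interval = 1024      ┃ 
·██····┃  ┃secret_key = "info"  ┃ 
███···█┃  ┃max_connections = 30 ┃ 
·█·····┃  ┃                     ┃ 
━━━━━━━┛  ┗━━━━━━━━━━━━━━━━━━━━━┛ 


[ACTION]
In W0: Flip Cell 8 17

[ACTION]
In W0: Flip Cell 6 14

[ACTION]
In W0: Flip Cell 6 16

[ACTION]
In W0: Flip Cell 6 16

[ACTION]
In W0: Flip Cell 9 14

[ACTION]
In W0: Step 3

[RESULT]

                                  
                                  
━━━━━━━┓                          
       ┃                          
───────┨                          
       ┃                          
·······┃                          
·······┃  ┏━━━━━━━━━━━━━━━━━━━━━┓ 
·······┃  ┃ TabContainer        ┃ 
···██·█┃  ┠─────────────────────┨ 
·██·█··┃  ┃[config.toml]│ app.in┃ 
·█···██┃  ┃─────────────────────┃ 
█·█·█··┃  ┃[cache]              ┃ 
█··██··┃  ┃debug = 5432         ┃ 
█······┃  ┃interval = 1024      ┃ 
·█·····┃  ┃secret_key = "info"  ┃ 
█·█····┃  ┃max_connections = 30 ┃ 
·······┃  ┃                     ┃ 
━━━━━━━┛  ┗━━━━━━━━━━━━━━━━━━━━━┛ 
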